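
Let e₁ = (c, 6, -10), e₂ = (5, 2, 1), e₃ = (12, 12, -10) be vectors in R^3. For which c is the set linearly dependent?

The set is linearly dependent precisely when det[e₁; e₂; e₃] = 0.
Cofactor expansion gives det = 12 - 32*c.
Setting this to zero gives c = 3/8.

c = 3/8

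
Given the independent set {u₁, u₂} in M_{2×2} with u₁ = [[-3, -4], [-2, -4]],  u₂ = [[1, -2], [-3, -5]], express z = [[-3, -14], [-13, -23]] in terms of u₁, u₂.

z = 2u₁ + 3u₂

Identify each element with its coordinate vector in ℝ⁴ via {E₁₁, E₁₂, E₂₁, E₂₂}.
Solve the system with u₁, u₂ as columns and z as the right-hand side.
Back-substitution yields (a₁, a₂) = (2, 3).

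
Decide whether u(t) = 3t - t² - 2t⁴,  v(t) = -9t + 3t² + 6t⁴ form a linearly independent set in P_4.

linearly dependent

Take coordinates with respect to the standard basis {1, t, …, t⁴}.
One vector is a scalar multiple of another, so the set is dependent.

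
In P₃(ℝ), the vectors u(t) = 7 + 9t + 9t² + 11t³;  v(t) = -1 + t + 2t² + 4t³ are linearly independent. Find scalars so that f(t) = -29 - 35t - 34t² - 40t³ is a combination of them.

Take coordinate vectors relative to {1, t, …, t³}.
Set up the augmented matrix [u | v | f] and row-reduce.
Row-reducing the augmented matrix gives the unique coefficients (α₁, α₂) = (-4, 1).

f = -4u + v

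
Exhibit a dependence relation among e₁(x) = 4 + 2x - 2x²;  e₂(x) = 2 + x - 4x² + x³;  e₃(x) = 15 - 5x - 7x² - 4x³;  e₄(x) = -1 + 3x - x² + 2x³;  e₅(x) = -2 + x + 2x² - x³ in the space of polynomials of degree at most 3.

Take coordinates with respect to {1, x, …, x³}.
Row-reduce the matrix with e₁, e₂, e₃, e₄, e₅ as columns; the null space gives the coefficients.
A generator of the null space is (2, 1, -1, -3, -1).

2e₁ + e₂ - e₃ - 3e₄ - e₅ = 0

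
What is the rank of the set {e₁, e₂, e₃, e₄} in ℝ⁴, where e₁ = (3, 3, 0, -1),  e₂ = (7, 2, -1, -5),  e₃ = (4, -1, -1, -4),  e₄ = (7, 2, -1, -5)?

Apply Gaussian elimination to the matrix whose rows are e₁, e₂, e₃, e₄.
The echelon form has 2 nonzero rows, so the rank is 2.

2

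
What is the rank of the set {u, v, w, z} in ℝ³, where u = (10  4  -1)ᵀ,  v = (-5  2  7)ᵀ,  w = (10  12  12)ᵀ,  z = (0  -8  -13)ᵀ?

rank 2

Put the 3×4 matrix [u|v|w|z] into echelon form.
There are 2 pivot columns, so rank = 2.
(With 4 elements in a 3-dimensional space the rank is at most 3.)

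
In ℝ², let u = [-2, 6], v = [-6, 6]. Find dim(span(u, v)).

Row-reduce the 2×2 matrix with these as rows.
The echelon form has 2 nonzero rows, so the rank is 2.

2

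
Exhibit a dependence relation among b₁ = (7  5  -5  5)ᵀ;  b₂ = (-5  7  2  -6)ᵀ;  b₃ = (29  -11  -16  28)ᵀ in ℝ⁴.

Write the vectors as columns of a matrix and find a nonzero vector in its null space.
One solution (up to scaling) is (2, -3, -1).

2b₁ - 3b₂ - b₃ = 0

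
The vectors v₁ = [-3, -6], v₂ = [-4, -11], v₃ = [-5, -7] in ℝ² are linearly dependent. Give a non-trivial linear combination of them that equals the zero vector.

Row-reduce the matrix with v₁, v₂, v₃ as columns; the null space gives the coefficients.
A generator of the null space is (3, -1, -1).

3v₁ - v₂ - v₃ = 0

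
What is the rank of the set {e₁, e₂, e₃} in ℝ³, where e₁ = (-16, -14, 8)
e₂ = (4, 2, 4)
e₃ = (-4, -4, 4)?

2

Row-reduce the 3×3 matrix with these as rows.
The echelon form has 2 nonzero rows, so the rank is 2.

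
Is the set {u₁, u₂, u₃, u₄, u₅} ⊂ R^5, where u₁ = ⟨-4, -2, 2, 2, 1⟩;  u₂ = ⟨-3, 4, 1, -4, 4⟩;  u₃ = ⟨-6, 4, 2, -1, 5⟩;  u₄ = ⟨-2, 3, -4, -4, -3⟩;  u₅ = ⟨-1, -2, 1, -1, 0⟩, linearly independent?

Place the vectors as rows of a 5×5 matrix and reduce to echelon form.
The reduction yields 4 nonzero rows, so the rank is 4.
Since rank 4 < 5, the set is linearly dependent.
Indeed u₁ + u₂ - u₃ - u₅ = 0.

linearly dependent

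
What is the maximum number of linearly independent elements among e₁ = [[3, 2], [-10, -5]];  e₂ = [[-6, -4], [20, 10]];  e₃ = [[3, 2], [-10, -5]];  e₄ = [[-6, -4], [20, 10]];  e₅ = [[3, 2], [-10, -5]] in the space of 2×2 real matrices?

1

Pass to coordinate vectors with respect to the basis {E₁₁, E₁₂, E₂₁, E₂₂}.
Row-reduce the 5×4 matrix with these as rows.
There is 1 pivot column, so rank = 1.
(With 5 elements in a 4-dimensional space the rank is at most 4.)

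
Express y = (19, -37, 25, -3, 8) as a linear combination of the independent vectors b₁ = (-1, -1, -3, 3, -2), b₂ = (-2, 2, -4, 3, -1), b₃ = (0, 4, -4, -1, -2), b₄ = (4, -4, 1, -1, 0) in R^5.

Since b₁, b₂, b₃, b₄ are independent, the coefficients expressing y are uniquely determined by a linear system.
Back-substitution yields (c₁, …, c₄) = (1, -2, -4, 4).

y = b₁ - 2b₂ - 4b₃ + 4b₄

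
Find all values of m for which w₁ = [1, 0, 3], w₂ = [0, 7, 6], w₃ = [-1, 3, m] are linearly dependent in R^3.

Dependence holds iff the 3×3 matrix [w₁ w₂ w₃] is singular.
Cofactor expansion gives det = 7*m + 3.
Setting this to zero gives m = -3/7.

m = -3/7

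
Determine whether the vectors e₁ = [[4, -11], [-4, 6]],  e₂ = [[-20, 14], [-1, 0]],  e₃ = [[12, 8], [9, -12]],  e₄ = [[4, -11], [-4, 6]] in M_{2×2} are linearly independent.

Write each element as a coordinate vector in ℝ⁴ using {E₁₁, E₁₂, E₂₁, E₂₂}.
Two of the vectors are equal, giving an immediate dependence.

linearly dependent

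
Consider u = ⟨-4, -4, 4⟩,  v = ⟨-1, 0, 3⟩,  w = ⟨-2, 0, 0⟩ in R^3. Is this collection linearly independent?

linearly independent

Form the 3×3 matrix with these as columns; its determinant is 24.
A nonzero determinant means the columns are linearly independent.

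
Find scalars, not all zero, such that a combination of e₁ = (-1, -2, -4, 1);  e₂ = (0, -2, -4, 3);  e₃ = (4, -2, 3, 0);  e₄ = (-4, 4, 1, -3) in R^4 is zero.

e₂ + e₃ + e₄ = 0

Row-reduce the matrix with e₁, e₂, e₃, e₄ as columns; the null space gives the coefficients.
A generator of the null space is (0, 1, 1, 1).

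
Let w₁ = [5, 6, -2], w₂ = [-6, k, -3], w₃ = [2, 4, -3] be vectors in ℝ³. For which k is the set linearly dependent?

Place the vectors as rows of a 3×3 matrix; dependence ⇔ determinant zero.
The determinant works out to -11*k - 36.
Solving -11*k - 36 = 0 yields k = -36/11.

k = -36/11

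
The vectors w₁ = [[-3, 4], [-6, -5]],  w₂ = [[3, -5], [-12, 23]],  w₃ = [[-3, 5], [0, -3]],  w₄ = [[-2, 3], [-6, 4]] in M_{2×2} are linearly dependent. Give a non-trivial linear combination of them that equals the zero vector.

Take coordinates with respect to {E₁₁, E₁₂, E₂₁, E₂₂}.
Write the vectors as columns of a matrix and find a nonzero vector in its null space.
The free variable yields coefficients (1, 1, 2, -3) (any nonzero multiple also works).

w₁ + w₂ + 2w₃ - 3w₄ = 0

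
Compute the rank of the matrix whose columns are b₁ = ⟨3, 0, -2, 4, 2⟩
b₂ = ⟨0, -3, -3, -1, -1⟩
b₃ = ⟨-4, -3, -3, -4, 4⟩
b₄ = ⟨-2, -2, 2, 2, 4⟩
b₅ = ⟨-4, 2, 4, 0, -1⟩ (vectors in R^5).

5

Form the matrix with b₁, b₂, b₃, b₄, b₅ as columns and reduce.
Reduction leaves 5 leading entries, giving rank 5.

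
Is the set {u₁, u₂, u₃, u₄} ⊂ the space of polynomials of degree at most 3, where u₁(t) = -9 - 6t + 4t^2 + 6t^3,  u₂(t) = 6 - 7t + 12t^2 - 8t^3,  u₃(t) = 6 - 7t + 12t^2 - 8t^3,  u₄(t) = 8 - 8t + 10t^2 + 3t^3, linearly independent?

Take coordinates with respect to the standard basis {1, t, …, t^3}.
Two of the vectors are equal, giving an immediate dependence.

linearly dependent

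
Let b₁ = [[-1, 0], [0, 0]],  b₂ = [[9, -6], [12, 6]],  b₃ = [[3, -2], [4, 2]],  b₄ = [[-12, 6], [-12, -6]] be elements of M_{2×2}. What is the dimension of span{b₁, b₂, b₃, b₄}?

Pass to coordinate vectors with respect to the basis {E₁₁, E₁₂, E₂₁, E₂₂}.
Put the 4×4 matrix [b₁|b₂|b₃|b₄] into echelon form.
Reduction leaves 2 leading entries, giving rank 2.

dim = 2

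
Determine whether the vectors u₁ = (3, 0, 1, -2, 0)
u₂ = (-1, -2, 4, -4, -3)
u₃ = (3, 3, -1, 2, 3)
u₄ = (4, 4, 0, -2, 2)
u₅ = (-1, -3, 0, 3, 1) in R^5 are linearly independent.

The matrix [u₁|u₂|u₃|u₄|u₅] has determinant 132.
A nonzero determinant means the columns are linearly independent.

linearly independent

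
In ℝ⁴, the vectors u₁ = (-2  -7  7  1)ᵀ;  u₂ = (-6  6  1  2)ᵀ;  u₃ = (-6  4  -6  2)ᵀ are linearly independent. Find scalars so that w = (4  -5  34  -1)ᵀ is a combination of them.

w = u₁ + 3u₂ - 4u₃

Solve the system with u₁, u₂, u₃ as columns and w as the right-hand side.
The system has the unique solution (a₁, a₂, a₃) = (1, 3, -4).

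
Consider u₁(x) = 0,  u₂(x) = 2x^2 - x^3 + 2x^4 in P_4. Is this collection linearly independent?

linearly dependent

Take coordinates with respect to the standard basis {1, x, …, x^4}.
One of the vectors is the zero vector, so the set is linearly dependent.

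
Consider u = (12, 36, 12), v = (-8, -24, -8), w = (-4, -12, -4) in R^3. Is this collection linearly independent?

The matrix [u|v|w] has determinant 0.
A zero determinant means the columns are linearly dependent.

linearly dependent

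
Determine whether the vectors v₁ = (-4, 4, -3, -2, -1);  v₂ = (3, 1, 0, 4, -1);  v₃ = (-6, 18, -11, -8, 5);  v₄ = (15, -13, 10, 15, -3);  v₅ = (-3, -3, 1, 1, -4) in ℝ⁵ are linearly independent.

linearly dependent

The matrix [v₁|v₂|v₃|v₄|v₅] has determinant 0.
A zero determinant means the columns are linearly dependent.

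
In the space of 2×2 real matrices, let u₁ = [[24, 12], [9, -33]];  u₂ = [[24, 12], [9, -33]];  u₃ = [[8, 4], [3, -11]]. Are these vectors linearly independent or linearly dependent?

Write each element as a coordinate vector in ℝ⁴ using {E₁₁, E₁₂, E₂₁, E₂₂}.
One vector is a scalar multiple of another, so the set is dependent.

linearly dependent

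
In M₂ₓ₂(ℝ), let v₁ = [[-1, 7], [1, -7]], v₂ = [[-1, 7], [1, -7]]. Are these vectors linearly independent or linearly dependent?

Write each element as a coordinate vector in ℝ⁴ using {E₁₁, E₁₂, E₂₁, E₂₂}.
Two of the vectors are equal, giving an immediate dependence.

linearly dependent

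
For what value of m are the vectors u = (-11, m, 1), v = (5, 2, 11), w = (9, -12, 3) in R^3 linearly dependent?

m = 19

The vectors are dependent exactly when the determinant of the matrix with rows u, v, w vanishes.
Expanding, det = 84*m - 1596.
Solving 84*m - 1596 = 0 yields m = 19.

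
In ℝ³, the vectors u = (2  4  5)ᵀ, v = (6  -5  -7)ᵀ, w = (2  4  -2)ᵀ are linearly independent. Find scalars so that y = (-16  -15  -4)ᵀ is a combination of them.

y = -3u - v - 2w

Solve the system with u, v, w as columns and y as the right-hand side.
Back-substitution yields (c₁, c₂, c₃) = (-3, -1, -2).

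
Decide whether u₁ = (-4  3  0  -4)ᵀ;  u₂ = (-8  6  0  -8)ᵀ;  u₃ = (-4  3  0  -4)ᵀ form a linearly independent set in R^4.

Place the vectors as rows of a 3×4 matrix and reduce to echelon form.
The reduction yields 1 nonzero row, so the rank is 1.
Since rank 1 < 3, the set is linearly dependent.

linearly dependent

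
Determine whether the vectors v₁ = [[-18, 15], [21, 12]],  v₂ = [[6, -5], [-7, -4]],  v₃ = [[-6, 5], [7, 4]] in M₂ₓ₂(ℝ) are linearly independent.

Write each element as a coordinate vector in ℝ⁴ using {E₁₁, E₁₂, E₂₁, E₂₂}.
Place the vectors as rows of a 3×4 matrix and reduce to echelon form.
The reduction yields 1 nonzero row, so the rank is 1.
Since rank 1 < 3, the set is linearly dependent.

linearly dependent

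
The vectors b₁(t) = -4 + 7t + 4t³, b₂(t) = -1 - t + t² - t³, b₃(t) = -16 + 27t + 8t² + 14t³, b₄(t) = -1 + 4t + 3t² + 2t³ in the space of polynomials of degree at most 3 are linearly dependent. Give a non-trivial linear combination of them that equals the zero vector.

Pass to coordinate vectors relative to the basis {1, t, …, t³}.
Row-reduce the matrix with b₁, b₂, b₃, b₄ as columns; the null space gives the coefficients.
One solution (up to scaling) is (3, 2, -1, 2).

3b₁ + 2b₂ - b₃ + 2b₄ = 0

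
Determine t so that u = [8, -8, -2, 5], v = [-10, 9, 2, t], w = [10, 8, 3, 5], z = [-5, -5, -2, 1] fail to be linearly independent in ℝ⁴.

t = -11/4

Place the vectors as rows of a 4×4 matrix; dependence ⇔ determinant zero.
The determinant works out to -28*t - 77.
Solving -28*t - 77 = 0 yields t = -11/4.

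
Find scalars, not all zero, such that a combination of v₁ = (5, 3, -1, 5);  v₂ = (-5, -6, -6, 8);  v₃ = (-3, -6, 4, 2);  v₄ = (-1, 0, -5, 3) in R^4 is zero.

v₂ - v₃ - 2v₄ = 0

Solve the homogeneous system with v₁, v₂, v₃, v₄ as columns by row-reducing the coefficient matrix.
One solution (up to scaling) is (0, 1, -1, -2).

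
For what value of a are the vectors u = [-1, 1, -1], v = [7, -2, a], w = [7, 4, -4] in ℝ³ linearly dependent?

The vectors are dependent exactly when the determinant of the matrix with rows u, v, w vanishes.
Cofactor expansion gives det = 11*a - 22.
Setting this to zero gives a = 2.

a = 2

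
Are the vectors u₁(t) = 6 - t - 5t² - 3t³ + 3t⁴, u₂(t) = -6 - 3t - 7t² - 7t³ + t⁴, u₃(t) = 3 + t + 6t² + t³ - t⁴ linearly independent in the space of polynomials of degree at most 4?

Write each element as a coordinate vector in ℝ⁵ using {1, t, …, t⁴}.
Row-reduce the matrix whose columns are u₁, u₂, u₃.
The reduction yields 3 nonzero rows, so the rank is 3.
Since rank = 3 (the number of vectors), the set is linearly independent.

linearly independent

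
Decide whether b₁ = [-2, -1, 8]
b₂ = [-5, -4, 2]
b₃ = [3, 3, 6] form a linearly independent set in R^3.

linearly dependent

Form the 3×3 matrix with these as columns; its determinant is 0.
A zero determinant means the columns are linearly dependent.
Indeed b₁ - b₂ - b₃ = 0.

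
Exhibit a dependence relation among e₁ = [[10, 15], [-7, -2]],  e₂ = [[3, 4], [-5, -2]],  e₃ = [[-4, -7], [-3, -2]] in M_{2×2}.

Write each element as a vector in ℝ⁴ using {E₁₁, E₁₂, E₂₁, E₂₂}.
Solve the homogeneous system with e₁, e₂, e₃ as columns by row-reducing the coefficient matrix.
A generator of the null space is (1, -2, 1).

e₁ - 2e₂ + e₃ = 0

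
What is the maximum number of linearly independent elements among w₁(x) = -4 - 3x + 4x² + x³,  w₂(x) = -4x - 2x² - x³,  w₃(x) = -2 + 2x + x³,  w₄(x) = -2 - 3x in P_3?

3

Pass to coordinate vectors with respect to the basis {1, x, …, x³}.
Put the 4×4 matrix [w₁|w₂|w₃|w₄] into echelon form.
There are 3 pivot columns, so rank = 3.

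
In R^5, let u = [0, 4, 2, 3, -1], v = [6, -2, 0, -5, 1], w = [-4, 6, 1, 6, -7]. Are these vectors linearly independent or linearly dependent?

Place the vectors as rows of a 3×5 matrix and reduce to echelon form.
The reduction yields 3 nonzero rows, so the rank is 3.
Since rank = 3 (the number of vectors), the set is linearly independent.

linearly independent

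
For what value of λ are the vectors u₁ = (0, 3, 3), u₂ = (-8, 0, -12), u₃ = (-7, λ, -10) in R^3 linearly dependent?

λ = 1/2

Place the vectors as rows of a 3×3 matrix; dependence ⇔ determinant zero.
Cofactor expansion gives det = 12 - 24*λ.
Setting this to zero gives λ = 1/2.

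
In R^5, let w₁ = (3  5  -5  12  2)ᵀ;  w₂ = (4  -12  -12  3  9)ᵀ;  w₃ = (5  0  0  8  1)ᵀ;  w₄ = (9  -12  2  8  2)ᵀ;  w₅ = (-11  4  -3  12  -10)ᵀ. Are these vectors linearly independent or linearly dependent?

linearly independent

The matrix [w₁|w₂|w₃|w₄|w₅] has determinant 7393.
A nonzero determinant means the columns are linearly independent.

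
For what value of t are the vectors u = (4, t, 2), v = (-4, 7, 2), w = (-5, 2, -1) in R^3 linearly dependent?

The vectors are dependent exactly when the determinant of the matrix with rows u, v, w vanishes.
Expanding, det = 10 - 14*t.
Solving 10 - 14*t = 0 yields t = 5/7.

t = 5/7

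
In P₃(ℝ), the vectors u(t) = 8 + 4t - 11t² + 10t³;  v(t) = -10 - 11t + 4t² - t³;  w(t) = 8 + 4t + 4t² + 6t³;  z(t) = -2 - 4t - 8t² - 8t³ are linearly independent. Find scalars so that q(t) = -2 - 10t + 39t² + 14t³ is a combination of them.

Take coordinate vectors relative to {1, t, …, t³}.
Write q = a₁u + … + a₄z and equate components.
The system has the unique solution (a₁, …, a₄) = (-1, 2, 3, -1).

q = -u + 2v + 3w - z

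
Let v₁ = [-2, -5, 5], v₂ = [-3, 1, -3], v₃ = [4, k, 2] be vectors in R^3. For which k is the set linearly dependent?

The set is linearly dependent precisely when det[v₁; v₂; v₃] = 0.
The determinant works out to 6 - 21*k.
Setting this to zero gives k = 2/7.

k = 2/7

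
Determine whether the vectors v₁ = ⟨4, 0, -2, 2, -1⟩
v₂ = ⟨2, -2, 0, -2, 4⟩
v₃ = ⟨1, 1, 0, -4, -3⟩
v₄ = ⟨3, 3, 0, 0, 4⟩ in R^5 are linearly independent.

linearly independent

Place the vectors as rows of a 4×5 matrix and reduce to echelon form.
The reduction yields 4 nonzero rows, so the rank is 4.
Since rank = 4 (the number of vectors), the set is linearly independent.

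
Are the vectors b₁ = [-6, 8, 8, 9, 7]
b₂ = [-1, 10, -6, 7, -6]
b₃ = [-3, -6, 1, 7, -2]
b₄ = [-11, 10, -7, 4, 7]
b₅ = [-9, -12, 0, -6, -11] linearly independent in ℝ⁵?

Row-reduce the matrix whose columns are b₁, b₂, b₃, b₄, b₅.
The reduction yields 5 nonzero rows, so the rank is 5.
Since rank = 5 (the number of vectors), the set is linearly independent.

linearly independent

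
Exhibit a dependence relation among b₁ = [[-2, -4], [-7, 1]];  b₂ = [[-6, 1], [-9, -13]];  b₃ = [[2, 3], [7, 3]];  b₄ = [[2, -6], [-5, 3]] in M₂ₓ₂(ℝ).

Pass to coordinate vectors relative to the basis {E₁₁, E₁₂, E₂₁, E₂₂}.
Write the vectors as columns of a matrix and find a nonzero vector in its null space.
A generator of the null space is (1, 1, 3, 1).

b₁ + b₂ + 3b₃ + b₄ = 0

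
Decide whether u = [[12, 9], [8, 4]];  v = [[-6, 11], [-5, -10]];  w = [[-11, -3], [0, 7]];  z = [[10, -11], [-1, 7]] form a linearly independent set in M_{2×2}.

Write each element as a coordinate vector in ℝ⁴ using {E₁₁, E₁₂, E₂₁, E₂₂}.
Row-reduce the matrix whose columns are u, v, w, z.
The reduction yields 4 nonzero rows, so the rank is 4.
Since rank = 4 (the number of vectors), the set is linearly independent.

linearly independent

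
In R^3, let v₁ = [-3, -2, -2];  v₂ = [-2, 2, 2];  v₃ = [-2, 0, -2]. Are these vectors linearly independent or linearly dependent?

Form the 3×3 matrix with these as columns; its determinant is 20.
A nonzero determinant means the columns are linearly independent.

linearly independent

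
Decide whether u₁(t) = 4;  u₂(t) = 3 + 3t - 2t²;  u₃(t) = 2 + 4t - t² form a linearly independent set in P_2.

linearly independent

Write each element as a coordinate vector in ℝ³ using {1, t, t²}.
Row-reduce the matrix whose columns are u₁, u₂, u₃.
The reduction yields 3 nonzero rows, so the rank is 3.
Since rank = 3 (the number of vectors), the set is linearly independent.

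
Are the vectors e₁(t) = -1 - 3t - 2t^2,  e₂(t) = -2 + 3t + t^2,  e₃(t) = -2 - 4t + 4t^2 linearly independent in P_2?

Write each element as a coordinate vector in ℝ³ using {1, t, t^2}.
The matrix [e₁|e₂|e₃] has determinant -62.
A nonzero determinant means the columns are linearly independent.

linearly independent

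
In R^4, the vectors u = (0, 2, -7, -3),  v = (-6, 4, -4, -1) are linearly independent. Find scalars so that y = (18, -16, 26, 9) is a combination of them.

Since u, v are independent, the coefficients expressing y are uniquely determined by a linear system.
Back-substitution yields (α₁, α₂) = (-2, -3).

y = -2u - 3v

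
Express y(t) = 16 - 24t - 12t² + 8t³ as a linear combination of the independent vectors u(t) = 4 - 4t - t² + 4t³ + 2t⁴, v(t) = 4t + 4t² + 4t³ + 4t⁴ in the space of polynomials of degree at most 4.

y = 4u - 2v

Identify each element with its coordinate vector in ℝ⁵ via {1, t, …, t⁴}.
Since u, v are independent, the coefficients expressing y are uniquely determined by a linear system.
Back-substitution yields (c₁, c₂) = (4, -2).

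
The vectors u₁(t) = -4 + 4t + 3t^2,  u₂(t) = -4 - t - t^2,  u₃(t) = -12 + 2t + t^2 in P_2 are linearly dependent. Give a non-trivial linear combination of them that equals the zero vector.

Take coordinates with respect to {1, t, t^2}.
Set up α₁u₁ + … + α₃u₃ = 0 and solve the homogeneous system.
The free variable yields coefficients (1, 2, -1) (any nonzero multiple also works).

u₁ + 2u₂ - u₃ = 0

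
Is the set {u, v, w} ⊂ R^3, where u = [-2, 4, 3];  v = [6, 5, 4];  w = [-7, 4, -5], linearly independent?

linearly independent

Place the vectors as rows of a 3×3 matrix and reduce to echelon form.
The reduction yields 3 nonzero rows, so the rank is 3.
Since rank = 3 (the number of vectors), the set is linearly independent.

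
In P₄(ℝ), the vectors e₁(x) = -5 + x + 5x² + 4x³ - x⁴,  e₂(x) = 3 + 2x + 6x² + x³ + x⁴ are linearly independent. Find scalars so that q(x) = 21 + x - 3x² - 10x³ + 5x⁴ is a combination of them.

Take coordinate vectors relative to {1, x, …, x⁴}.
Since e₁, e₂ are independent, the coefficients expressing q are uniquely determined by a linear system.
Row-reducing the augmented matrix gives the unique coefficients (a₁, a₂) = (-3, 2).

q = -3e₁ + 2e₂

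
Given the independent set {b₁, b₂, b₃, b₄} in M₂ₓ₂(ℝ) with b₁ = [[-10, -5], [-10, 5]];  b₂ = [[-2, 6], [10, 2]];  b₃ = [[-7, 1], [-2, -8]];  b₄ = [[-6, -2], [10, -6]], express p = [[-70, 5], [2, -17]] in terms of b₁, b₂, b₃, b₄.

p = 3b₁ + 3b₂ + 4b₃ + b₄

Identify each element with its coordinate vector in ℝ⁴ via {E₁₁, E₁₂, E₂₁, E₂₂}.
Since b₁, b₂, b₃, b₄ are independent, the coefficients expressing p are uniquely determined by a linear system.
Back-substitution yields (a₁, …, a₄) = (3, 3, 4, 1).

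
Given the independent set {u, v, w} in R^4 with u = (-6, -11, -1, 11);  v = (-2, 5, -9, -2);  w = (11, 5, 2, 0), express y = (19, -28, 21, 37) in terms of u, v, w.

Solve the system with u, v, w as columns and y as the right-hand side.
Row-reducing the augmented matrix gives the unique coefficients (c₁, c₂, c₃) = (3, -2, 3).

y = 3u - 2v + 3w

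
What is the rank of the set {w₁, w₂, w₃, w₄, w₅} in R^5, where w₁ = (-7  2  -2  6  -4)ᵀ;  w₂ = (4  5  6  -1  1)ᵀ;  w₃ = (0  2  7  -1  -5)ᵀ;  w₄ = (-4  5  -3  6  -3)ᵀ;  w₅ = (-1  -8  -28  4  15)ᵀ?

Row-reduce the 5×5 matrix with these as rows.
There are 4 pivot columns, so rank = 4.

rank 4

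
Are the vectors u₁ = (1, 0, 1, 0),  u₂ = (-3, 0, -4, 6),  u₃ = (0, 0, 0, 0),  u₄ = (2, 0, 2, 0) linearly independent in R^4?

linearly dependent

One of the vectors is the zero vector, so the set is linearly dependent.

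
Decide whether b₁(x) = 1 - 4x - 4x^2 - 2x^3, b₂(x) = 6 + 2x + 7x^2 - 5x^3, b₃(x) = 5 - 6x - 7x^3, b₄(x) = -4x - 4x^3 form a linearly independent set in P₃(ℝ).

linearly independent

Write each element as a coordinate vector in ℝ⁴ using {1, x, …, x^3}.
Form the 4×4 matrix with these as columns; its determinant is -156.
A nonzero determinant means the columns are linearly independent.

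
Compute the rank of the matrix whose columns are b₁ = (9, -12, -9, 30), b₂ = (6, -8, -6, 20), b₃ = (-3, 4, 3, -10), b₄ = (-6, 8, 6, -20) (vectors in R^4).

Form the matrix with b₁, b₂, b₃, b₄ as columns and reduce.
Exactly 1 pivot survives; hence the rank is 1.

1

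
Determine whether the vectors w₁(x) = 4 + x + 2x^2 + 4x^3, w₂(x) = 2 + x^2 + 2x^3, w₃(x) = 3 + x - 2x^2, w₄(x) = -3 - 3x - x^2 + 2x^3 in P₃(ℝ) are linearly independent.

linearly independent

Take coordinates with respect to the standard basis {1, x, …, x^3}.
Place the vectors as rows of a 4×4 matrix and reduce to echelon form.
The reduction yields 4 nonzero rows, so the rank is 4.
Since rank = 4 (the number of vectors), the set is linearly independent.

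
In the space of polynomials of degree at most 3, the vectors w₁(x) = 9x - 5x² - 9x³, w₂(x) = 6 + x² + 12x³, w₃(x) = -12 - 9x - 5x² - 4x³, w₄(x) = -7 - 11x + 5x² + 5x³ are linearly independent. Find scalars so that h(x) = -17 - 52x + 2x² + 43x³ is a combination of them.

h = -4w₁ + 2w₂ + 3w₃ - w₄

Work in coordinates with respect to the standard basis {1, x, …, x³}.
Write h = α₁w₁ + … + α₄w₄ and equate components.
The system has the unique solution (α₁, …, α₄) = (-4, 2, 3, -1).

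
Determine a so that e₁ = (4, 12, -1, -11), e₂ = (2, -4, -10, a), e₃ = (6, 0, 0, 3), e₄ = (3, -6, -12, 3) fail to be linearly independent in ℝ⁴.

Place the vectors as rows of a 4×4 matrix; dependence ⇔ determinant zero.
Expanding, det = 900*a - 1080.
Setting this to zero gives a = 6/5.

a = 6/5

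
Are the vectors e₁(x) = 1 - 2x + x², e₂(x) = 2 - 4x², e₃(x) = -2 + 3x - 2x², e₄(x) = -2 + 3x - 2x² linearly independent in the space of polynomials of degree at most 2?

linearly dependent

Take coordinates with respect to the standard basis {1, x, x²}.
There are 4 vectors in a 3-dimensional space, so they cannot be linearly independent.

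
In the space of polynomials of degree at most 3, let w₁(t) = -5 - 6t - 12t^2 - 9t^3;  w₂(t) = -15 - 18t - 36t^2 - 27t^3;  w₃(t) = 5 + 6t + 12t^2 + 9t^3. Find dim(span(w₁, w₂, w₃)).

dim = 1

Pass to coordinate vectors with respect to the basis {1, t, …, t^3}.
Apply Gaussian elimination to the matrix whose rows are w₁, w₂, w₃.
The echelon form has 1 nonzero row, so the rank is 1.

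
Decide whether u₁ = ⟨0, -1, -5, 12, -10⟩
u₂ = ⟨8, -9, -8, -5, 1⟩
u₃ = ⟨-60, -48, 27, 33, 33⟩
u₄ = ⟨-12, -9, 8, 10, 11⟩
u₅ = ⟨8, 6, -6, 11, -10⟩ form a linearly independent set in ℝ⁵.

Form the 5×5 matrix with these as columns; its determinant is 0.
A zero determinant means the columns are linearly dependent.

linearly dependent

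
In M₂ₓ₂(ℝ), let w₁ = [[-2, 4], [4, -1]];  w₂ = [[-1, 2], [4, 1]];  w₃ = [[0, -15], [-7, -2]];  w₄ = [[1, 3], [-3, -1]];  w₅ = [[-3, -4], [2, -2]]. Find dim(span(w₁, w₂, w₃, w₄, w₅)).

dim = 4

Pass to coordinate vectors with respect to the basis {E₁₁, E₁₂, E₂₁, E₂₂}.
Row-reduce the 5×4 matrix with these as rows.
Exactly 4 pivots survive; hence the rank is 4.
(With 5 elements in a 4-dimensional space the rank is at most 4.)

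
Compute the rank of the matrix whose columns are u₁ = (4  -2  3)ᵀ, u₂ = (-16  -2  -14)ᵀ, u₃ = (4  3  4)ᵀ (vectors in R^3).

Apply Gaussian elimination to the matrix whose rows are u₁, u₂, u₃.
The echelon form has 2 nonzero rows, so the rank is 2.

2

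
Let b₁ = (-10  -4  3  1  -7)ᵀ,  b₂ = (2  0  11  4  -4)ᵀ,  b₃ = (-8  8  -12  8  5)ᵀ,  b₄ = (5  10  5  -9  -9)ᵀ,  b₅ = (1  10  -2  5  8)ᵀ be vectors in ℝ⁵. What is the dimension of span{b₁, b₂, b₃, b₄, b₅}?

dim = 5

Row-reduce the 5×5 matrix with these as rows.
The echelon form has 5 nonzero rows, so the rank is 5.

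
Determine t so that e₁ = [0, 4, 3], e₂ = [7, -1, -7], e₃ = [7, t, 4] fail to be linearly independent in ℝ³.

t = 41/3

The vectors are dependent exactly when the determinant of the matrix with rows e₁, e₂, e₃ vanishes.
Expanding, det = 21*t - 287.
This vanishes exactly when t = 41/3.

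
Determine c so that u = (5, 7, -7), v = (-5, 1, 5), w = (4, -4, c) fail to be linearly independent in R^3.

c = -16/5

Place the vectors as rows of a 3×3 matrix; dependence ⇔ determinant zero.
Cofactor expansion gives det = 40*c + 128.
Setting this to zero gives c = -16/5.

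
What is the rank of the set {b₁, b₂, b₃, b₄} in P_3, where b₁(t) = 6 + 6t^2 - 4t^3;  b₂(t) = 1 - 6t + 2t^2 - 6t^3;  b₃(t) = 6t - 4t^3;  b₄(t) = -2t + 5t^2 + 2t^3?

rank 4

Use coordinates relative to {1, t, …, t^3}.
Row-reduce the 4×4 matrix with these as rows.
There are 4 pivot columns, so rank = 4.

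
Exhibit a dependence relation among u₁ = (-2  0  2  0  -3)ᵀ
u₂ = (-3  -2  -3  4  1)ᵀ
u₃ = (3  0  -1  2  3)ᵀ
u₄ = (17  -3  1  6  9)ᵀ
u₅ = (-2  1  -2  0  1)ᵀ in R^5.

u₁ - 3u₃ + u₄ + 3u₅ = 0

Solve the homogeneous system with u₁, u₂, u₃, u₄, u₅ as columns by row-reducing the coefficient matrix.
A generator of the null space is (1, 0, -3, 1, 3).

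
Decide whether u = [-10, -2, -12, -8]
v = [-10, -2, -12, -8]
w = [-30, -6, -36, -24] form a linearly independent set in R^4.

Place the vectors as rows of a 3×4 matrix and reduce to echelon form.
The reduction yields 1 nonzero row, so the rank is 1.
Since rank 1 < 3, the set is linearly dependent.

linearly dependent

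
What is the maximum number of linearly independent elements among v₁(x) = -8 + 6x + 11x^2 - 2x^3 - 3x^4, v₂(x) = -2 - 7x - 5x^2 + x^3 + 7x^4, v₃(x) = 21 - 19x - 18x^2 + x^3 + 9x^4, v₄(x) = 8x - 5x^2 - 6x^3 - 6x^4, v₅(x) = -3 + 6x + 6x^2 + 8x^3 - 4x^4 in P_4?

Represent each element by its coordinate vector in ℝ⁵.
Form the matrix with v₁, v₂, v₃, v₄, v₅ as columns and reduce.
Exactly 4 pivots survive; hence the rank is 4.

4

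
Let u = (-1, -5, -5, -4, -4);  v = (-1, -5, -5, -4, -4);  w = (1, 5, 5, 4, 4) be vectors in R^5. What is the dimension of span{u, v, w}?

Row-reduce the 3×5 matrix with these as rows.
Exactly 1 pivot survives; hence the rank is 1.

dim = 1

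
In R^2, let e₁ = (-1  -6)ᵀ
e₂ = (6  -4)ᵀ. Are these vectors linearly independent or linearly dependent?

linearly independent

Form the 2×2 matrix with these as columns; its determinant is 40.
A nonzero determinant means the columns are linearly independent.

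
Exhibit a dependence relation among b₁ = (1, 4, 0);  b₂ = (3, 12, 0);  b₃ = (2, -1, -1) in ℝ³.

3b₁ - b₂ = 0

Solve the homogeneous system with b₁, b₂, b₃ as columns by row-reducing the coefficient matrix.
One solution (up to scaling) is (3, -1, 0).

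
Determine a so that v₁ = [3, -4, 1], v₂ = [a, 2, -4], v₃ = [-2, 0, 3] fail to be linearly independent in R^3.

Dependence holds iff the 3×3 matrix [v₁ v₂ v₃] is singular.
The determinant works out to 12*a - 10.
Solving 12*a - 10 = 0 yields a = 5/6.

a = 5/6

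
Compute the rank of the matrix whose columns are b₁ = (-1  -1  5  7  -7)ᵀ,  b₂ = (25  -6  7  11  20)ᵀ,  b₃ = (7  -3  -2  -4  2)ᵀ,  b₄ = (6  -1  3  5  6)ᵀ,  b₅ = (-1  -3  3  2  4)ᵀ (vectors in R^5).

Put the 5×5 matrix [b₁|b₂|b₃|b₄|b₅] into echelon form.
Exactly 4 pivots survive; hence the rank is 4.

rank 4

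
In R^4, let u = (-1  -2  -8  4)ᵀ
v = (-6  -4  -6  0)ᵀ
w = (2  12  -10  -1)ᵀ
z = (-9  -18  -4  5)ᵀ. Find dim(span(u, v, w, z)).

3

Row-reduce the 4×4 matrix with these as rows.
The echelon form has 3 nonzero rows, so the rank is 3.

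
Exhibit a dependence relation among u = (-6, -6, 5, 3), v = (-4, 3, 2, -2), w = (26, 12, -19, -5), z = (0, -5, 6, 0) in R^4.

3u + 2v + w = 0

Row-reduce the matrix with u, v, w, z as columns; the null space gives the coefficients.
A generator of the null space is (3, 2, 1, 0).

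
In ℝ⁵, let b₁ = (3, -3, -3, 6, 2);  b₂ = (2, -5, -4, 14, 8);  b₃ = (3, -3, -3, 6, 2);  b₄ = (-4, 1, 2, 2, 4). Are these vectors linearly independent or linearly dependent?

linearly dependent

Two of the vectors are equal, giving an immediate dependence.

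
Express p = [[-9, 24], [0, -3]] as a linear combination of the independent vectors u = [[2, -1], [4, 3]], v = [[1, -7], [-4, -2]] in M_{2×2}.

Identify each element with its coordinate vector in ℝ⁴ via {E₁₁, E₁₂, E₂₁, E₂₂}.
Since u, v are independent, the coefficients expressing p are uniquely determined by a linear system.
Back-substitution yields (a₁, a₂) = (-3, -3).

p = -3u - 3v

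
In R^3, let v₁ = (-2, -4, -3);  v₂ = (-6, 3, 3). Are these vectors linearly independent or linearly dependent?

Row-reduce the matrix whose columns are v₁, v₂.
The reduction yields 2 nonzero rows, so the rank is 2.
Since rank = 2 (the number of vectors), the set is linearly independent.

linearly independent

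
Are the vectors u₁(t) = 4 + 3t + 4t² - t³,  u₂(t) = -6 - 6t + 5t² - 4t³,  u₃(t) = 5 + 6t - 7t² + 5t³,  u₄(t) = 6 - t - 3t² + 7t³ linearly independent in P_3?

linearly independent

Take coordinates with respect to the standard basis {1, t, …, t³}.
The matrix [u₁|u₂|u₃|u₄] has determinant -182.
A nonzero determinant means the columns are linearly independent.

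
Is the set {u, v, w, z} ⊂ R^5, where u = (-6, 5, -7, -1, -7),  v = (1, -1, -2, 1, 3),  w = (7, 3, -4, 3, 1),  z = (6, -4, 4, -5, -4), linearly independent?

Row-reduce the matrix whose columns are u, v, w, z.
The reduction yields 4 nonzero rows, so the rank is 4.
Since rank = 4 (the number of vectors), the set is linearly independent.

linearly independent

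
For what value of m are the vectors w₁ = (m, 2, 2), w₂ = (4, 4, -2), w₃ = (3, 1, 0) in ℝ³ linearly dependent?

The set is linearly dependent precisely when det[w₁; w₂; w₃] = 0.
The determinant works out to 2*m - 28.
Setting this to zero gives m = 14.

m = 14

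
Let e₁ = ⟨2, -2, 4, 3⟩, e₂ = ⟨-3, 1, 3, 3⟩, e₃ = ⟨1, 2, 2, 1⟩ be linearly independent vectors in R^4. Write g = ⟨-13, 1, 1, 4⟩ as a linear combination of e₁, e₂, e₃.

g = -e₁ + 3e₂ - 2e₃

Write g = α₁e₁ + … + α₃e₃ and equate components.
The system has the unique solution (α₁, α₂, α₃) = (-1, 3, -2).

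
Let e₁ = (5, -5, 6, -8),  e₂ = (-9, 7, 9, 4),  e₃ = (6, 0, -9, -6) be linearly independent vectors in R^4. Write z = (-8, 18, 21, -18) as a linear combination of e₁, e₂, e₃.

z = 2e₁ + 4e₂ + 3e₃

Solve the system with e₁, e₂, e₃ as columns and z as the right-hand side.
Back-substitution yields (a₁, a₂, a₃) = (2, 4, 3).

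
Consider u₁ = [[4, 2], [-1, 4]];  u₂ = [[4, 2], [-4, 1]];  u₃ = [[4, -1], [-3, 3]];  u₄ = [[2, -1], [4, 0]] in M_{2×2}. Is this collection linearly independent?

Take coordinates with respect to the standard basis {E₁₁, E₁₂, E₂₁, E₂₂}.
Form the 4×4 matrix with these as columns; its determinant is 258.
A nonzero determinant means the columns are linearly independent.

linearly independent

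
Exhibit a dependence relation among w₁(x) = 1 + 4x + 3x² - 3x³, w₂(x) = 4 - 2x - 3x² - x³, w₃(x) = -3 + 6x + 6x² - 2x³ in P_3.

Take coordinates with respect to {1, x, …, x³}.
Write the vectors as columns of a matrix and find a nonzero vector in its null space.
A generator of the null space is (1, -1, -1).

w₁ - w₂ - w₃ = 0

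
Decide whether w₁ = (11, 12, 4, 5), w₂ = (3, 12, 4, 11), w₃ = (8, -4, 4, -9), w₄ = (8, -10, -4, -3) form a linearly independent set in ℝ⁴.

The matrix [w₁|w₂|w₃|w₄] has determinant 7280.
A nonzero determinant means the columns are linearly independent.

linearly independent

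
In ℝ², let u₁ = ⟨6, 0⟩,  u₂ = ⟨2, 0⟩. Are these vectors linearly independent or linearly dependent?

linearly dependent

One vector is a scalar multiple of another, so the set is dependent.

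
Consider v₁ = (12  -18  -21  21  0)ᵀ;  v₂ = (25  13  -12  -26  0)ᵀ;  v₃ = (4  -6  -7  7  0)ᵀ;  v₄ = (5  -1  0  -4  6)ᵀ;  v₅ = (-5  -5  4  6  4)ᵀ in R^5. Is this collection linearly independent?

Form the 5×5 matrix with these as columns; its determinant is 0.
A zero determinant means the columns are linearly dependent.

linearly dependent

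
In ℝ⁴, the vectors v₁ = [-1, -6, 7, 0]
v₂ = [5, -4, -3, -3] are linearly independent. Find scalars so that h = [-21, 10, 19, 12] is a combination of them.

h = v₁ - 4v₂

Solve the system with v₁, v₂ as columns and h as the right-hand side.
The system has the unique solution (a₁, a₂) = (1, -4).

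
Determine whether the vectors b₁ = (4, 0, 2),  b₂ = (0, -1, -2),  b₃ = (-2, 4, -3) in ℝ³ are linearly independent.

linearly independent

The matrix [b₁|b₂|b₃] has determinant 40.
A nonzero determinant means the columns are linearly independent.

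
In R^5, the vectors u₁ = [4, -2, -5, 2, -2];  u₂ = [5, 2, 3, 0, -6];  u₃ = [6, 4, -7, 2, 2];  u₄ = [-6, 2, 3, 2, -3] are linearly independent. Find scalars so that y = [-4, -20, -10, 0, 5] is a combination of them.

Since u₁, u₂, u₃, u₄ are independent, the coefficients expressing y are uniquely determined by a linear system.
Back-substitution yields (α₁, …, α₄) = (3, -2, -2, -1).

y = 3u₁ - 2u₂ - 2u₃ - u₄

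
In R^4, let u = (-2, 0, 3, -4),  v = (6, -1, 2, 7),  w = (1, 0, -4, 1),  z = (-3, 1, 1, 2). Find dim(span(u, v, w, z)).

Form the matrix with u, v, w, z as columns and reduce.
The echelon form has 3 nonzero rows, so the rank is 3.

3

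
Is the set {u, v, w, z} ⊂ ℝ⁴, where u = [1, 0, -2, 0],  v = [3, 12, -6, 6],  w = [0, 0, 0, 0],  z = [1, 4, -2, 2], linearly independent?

One of the vectors is the zero vector, so the set is linearly dependent.

linearly dependent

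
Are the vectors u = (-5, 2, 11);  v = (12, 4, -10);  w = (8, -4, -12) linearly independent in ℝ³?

Place the vectors as rows of a 3×3 matrix and reduce to echelon form.
The reduction yields 3 nonzero rows, so the rank is 3.
Since rank = 3 (the number of vectors), the set is linearly independent.

linearly independent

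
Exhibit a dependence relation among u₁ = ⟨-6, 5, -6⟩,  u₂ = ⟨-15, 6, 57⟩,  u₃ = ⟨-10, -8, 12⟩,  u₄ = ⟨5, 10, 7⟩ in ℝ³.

Row-reduce the matrix with u₁, u₂, u₃, u₄ as columns; the null space gives the coefficients.
One solution (up to scaling) is (0, 1, -3, -3).

u₂ - 3u₃ - 3u₄ = 0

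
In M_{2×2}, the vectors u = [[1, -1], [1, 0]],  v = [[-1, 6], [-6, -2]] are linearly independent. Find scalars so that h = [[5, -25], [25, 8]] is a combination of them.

Identify each element with its coordinate vector in ℝ⁴ via {E₁₁, E₁₂, E₂₁, E₂₂}.
Set up the augmented matrix [u | v | h] and row-reduce.
The system has the unique solution (c₁, c₂) = (1, -4).

h = u - 4v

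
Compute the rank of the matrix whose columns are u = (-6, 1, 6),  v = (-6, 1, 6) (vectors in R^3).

Form the matrix with u, v as columns and reduce.
Exactly 1 pivot survives; hence the rank is 1.

1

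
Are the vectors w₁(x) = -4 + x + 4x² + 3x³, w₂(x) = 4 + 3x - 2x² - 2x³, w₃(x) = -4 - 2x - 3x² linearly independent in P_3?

linearly independent

Write each element as a coordinate vector in ℝ⁴ using {1, x, …, x³}.
Row-reduce the matrix whose columns are w₁, w₂, w₃.
The reduction yields 3 nonzero rows, so the rank is 3.
Since rank = 3 (the number of vectors), the set is linearly independent.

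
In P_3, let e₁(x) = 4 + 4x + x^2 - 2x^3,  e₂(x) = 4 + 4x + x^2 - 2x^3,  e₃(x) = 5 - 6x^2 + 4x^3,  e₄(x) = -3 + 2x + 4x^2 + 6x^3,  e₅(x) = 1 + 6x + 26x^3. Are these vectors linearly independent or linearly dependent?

linearly dependent

Write each element as a coordinate vector in ℝ⁴ using {1, x, …, x^3}.
There are 5 vectors in a 4-dimensional space, so they cannot be linearly independent.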